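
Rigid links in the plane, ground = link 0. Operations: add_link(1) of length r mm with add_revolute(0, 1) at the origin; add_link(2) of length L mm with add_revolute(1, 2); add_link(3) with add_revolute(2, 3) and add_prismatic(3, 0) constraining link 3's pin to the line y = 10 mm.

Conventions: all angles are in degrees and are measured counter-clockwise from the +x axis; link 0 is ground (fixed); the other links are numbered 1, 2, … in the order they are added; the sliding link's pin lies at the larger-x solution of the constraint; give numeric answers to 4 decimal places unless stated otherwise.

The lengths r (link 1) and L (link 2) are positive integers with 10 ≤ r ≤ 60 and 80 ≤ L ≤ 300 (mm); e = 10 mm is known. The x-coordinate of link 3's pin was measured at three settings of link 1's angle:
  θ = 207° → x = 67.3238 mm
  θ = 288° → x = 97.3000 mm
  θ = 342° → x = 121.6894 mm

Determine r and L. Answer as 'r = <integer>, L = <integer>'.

constraint per measurement: (x − r cos θ)² + (r sin θ − e)² = L²
subtracting the θ₁ and θ₂ equations cancels the r² and L² terms:
r = (x₁² − x₂²) / (2[(x₁cos θ₁ + e sin θ₁) − (x₂cos θ₂ + e sin θ₂)]) = 29.0000 → r = 29
L² = (x₁ − r cos θ₁)² + (r sin θ₁ − e)² = 9215.9933 → L = 96.0000 → L = 96
check at θ₃=342°: x = 121.6894 (printed 121.6894) ✓

r = 29, L = 96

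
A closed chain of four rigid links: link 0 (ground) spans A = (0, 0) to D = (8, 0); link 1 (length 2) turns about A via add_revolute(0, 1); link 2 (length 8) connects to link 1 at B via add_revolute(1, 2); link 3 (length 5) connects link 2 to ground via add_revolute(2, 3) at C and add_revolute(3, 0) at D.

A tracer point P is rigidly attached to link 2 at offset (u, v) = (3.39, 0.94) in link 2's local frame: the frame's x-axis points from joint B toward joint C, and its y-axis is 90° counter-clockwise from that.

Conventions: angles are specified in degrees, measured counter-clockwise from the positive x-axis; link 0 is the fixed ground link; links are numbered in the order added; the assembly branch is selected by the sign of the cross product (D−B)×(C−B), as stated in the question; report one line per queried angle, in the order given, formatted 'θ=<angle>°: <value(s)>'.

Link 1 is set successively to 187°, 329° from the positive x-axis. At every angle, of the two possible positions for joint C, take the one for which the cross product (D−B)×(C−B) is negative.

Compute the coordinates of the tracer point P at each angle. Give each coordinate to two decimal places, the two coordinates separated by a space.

A=(0,0), D=(8.00,0)
θ=187°: B = A + 2.00·(cos187°, sin187°) = (-1.9851, -0.2437)
θ=187°: |BD| = 9.9881
θ=187°: circle(B,8.00) ∩ circle(D,5.00): a=6.9464, h=3.9684
θ=187°:   candidates: C₊=(4.8624,3.8930) cross=39.636; C₋=(5.0560,-4.0414) cross=-39.636
θ=187°:   branch - wants cross < 0 → take C=(5.0560,-4.0414) (cross=-39.636)
θ=187°: ex = (C−B)/|BC| = (0.8801,-0.4747); ey = (0.4747,0.8801)
θ=187°: P = B + 3.39·ex + 0.94·ey = (1.4448,-1.0257)
θ=329°: B = A + 2.00·(cos329°, sin329°) = (1.7143, -1.0301)
θ=329°: |BD| = 6.3695
θ=329°: circle(B,8.00) ∩ circle(D,5.00): a=6.2462, h=4.9985
θ=329°:   candidates: C₊=(7.0700,4.9127) cross=31.838; C₋=(8.6867,-4.9526) cross=-31.838
θ=329°:   branch - wants cross < 0 → take C=(8.6867,-4.9526) (cross=-31.838)
θ=329°: ex = (C−B)/|BC| = (0.8715,-0.4903); ey = (0.4903,0.8715)
θ=329°: P = B + 3.39·ex + 0.94·ey = (5.1298,-1.8730)

θ=187°: 1.44 -1.03
θ=329°: 5.13 -1.87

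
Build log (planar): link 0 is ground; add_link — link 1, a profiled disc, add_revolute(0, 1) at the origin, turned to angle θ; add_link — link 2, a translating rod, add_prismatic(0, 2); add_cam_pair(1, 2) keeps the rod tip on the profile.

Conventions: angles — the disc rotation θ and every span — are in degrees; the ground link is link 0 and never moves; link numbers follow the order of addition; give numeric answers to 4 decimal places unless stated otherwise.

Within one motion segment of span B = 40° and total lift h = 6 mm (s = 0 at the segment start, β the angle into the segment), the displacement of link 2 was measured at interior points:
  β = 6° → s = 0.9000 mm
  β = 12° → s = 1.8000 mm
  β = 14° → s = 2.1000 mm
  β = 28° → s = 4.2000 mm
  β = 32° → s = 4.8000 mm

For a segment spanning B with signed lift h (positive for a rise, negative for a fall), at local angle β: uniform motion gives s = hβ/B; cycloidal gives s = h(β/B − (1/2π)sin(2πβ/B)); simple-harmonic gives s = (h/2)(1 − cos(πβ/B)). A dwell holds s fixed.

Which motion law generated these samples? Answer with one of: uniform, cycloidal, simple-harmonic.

candidates at β/B = r: uniform s = h·r (linear in β); cycloidal s = h·(r − sin(2πr)/(2π)); simple-harmonic s = (h/2)(1 − cos(πr))
β=6°: printed 0.9000 | uniform 0.9000, cycloidal 0.1274, simple-harmonic 0.3270
β=12°: printed 1.8000 | uniform 1.8000, cycloidal 0.8918, simple-harmonic 1.2366
β=14°: printed 2.1000 | uniform 2.1000, cycloidal 1.3274, simple-harmonic 1.6380
β=28°: printed 4.2000 | uniform 4.2000, cycloidal 5.1082, simple-harmonic 4.7634
β=32°: printed 4.8000 | uniform 4.8000, cycloidal 5.7082, simple-harmonic 5.4271
only one law matches every sample → uniform

uniform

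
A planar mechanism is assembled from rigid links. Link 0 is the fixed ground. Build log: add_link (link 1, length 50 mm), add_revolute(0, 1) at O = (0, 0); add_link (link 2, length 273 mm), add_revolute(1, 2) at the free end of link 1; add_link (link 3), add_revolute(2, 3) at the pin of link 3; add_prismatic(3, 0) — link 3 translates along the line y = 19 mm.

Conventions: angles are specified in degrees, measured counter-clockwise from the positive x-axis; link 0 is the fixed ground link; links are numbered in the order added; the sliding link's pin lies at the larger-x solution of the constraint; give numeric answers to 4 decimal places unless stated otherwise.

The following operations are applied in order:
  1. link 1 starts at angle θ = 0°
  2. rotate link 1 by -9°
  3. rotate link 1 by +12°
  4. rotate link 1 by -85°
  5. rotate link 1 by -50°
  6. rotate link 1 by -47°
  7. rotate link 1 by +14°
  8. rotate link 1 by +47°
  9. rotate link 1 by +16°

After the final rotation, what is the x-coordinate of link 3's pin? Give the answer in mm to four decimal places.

geometry: r = 50 mm, L = 273 mm, e = 19 mm; θ starts at 0°
rotate link 1 by -9°: θ ← 0° -9° = -9°
rotate link 1 by +12°: θ ← -9° +12° = 3°
rotate link 1 by -85°: θ ← 3° -85° = -82°
rotate link 1 by -50°: θ ← -82° -50° = -132°
rotate link 1 by -47°: θ ← -132° -47° = -179°
rotate link 1 by +14°: θ ← -179° +14° = -165°
rotate link 1 by +47°: θ ← -165° +47° = -118°
rotate link 1 by +16°: θ ← -118° +16° = -102°
crank pin P = (r cos θ, r sin θ) = (-10.395585, -48.907380)
h = r sin θ − e = -48.907380 − 19 = -67.907380
x = r cos θ + √(L² − h²) = -10.395585 + 264.419341 = 254.023756

254.0238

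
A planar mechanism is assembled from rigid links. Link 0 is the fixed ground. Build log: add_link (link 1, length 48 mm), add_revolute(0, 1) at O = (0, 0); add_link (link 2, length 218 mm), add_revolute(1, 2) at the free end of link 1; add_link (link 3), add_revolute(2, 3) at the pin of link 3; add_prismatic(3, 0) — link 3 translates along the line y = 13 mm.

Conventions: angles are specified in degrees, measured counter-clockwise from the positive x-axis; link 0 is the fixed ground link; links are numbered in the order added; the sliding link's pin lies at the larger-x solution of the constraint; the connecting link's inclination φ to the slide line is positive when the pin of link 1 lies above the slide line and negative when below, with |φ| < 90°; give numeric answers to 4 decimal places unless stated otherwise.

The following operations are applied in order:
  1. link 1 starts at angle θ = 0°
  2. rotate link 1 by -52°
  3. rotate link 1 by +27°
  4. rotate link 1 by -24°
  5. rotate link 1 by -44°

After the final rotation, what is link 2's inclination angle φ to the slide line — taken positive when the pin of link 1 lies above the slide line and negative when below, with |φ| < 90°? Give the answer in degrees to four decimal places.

geometry: r = 48 mm, L = 218 mm, e = 13 mm; θ starts at 0°
rotate link 1 by -52°: θ ← 0° -52° = -52°
rotate link 1 by +27°: θ ← -52° +27° = -25°
rotate link 1 by -24°: θ ← -25° -24° = -49°
rotate link 1 by -44°: θ ← -49° -44° = -93°
h = r sin θ − e = -47.934218 − 13 = -60.934218
sin φ = h / L = -60.934218 / 218 = -0.27951476
φ = arcsin(-0.27951476) = -16.231246°

-16.2312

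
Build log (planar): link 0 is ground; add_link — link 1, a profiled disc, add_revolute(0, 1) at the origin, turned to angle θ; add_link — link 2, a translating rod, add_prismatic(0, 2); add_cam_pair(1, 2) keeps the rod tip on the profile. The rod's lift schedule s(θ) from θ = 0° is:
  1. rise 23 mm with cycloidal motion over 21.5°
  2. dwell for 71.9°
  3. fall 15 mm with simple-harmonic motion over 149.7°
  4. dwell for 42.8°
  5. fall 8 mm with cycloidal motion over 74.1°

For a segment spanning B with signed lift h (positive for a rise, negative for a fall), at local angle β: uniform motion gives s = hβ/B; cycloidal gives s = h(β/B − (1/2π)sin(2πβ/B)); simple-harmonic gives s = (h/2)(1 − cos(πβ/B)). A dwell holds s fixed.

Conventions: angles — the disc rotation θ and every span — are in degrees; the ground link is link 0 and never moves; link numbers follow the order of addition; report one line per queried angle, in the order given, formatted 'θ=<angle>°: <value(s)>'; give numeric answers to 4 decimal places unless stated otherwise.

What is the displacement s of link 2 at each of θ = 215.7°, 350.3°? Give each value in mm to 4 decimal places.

seg 1 [0°–21.5°] cycloidal, h=23: full span → s += 23 → s = 23.0000
seg 2 [21.5°–93.4°] dwell: s stays 23.0000
seg 3 [93.4°–243.1°] simple-harmonic, h=-15: θ=215.7° here. β=122.3, B=149.7. -15/2·(1 − cos(π·0.8170)) = -13.7939 → s = 9.2061
seg 3 [93.4°–243.1°] simple-harmonic, h=-15: full span → s += -15 → s = 8.0000
seg 4 [243.1°–285.9°] dwell: s stays 8.0000
seg 5 [285.9°–360°] cycloidal, h=-8: θ=350.3° here. β=64.4, B=74.1. -8·(0.8691 − sin(2π·0.8691)/(2π)) = -7.8859 → s = 0.1141

θ=215.7°: 9.2061
θ=350.3°: 0.1141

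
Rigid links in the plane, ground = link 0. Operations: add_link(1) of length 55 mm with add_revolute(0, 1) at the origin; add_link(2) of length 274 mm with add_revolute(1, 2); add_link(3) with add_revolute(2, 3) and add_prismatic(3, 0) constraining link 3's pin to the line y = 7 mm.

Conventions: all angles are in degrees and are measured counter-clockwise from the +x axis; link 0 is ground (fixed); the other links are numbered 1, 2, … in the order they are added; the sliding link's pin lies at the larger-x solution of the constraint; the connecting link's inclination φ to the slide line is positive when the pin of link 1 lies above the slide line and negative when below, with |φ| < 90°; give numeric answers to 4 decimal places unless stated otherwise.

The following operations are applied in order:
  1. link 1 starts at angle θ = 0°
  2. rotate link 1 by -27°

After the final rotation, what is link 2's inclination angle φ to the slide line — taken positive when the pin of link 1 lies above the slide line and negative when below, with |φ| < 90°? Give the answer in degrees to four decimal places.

geometry: r = 55 mm, L = 274 mm, e = 7 mm; θ starts at 0°
rotate link 1 by -27°: θ ← 0° -27° = -27°
h = r sin θ − e = -24.969477 − 7 = -31.969477
sin φ = h / L = -31.969477 / 274 = -0.11667693
φ = arcsin(-0.11667693) = -6.700357°

-6.7004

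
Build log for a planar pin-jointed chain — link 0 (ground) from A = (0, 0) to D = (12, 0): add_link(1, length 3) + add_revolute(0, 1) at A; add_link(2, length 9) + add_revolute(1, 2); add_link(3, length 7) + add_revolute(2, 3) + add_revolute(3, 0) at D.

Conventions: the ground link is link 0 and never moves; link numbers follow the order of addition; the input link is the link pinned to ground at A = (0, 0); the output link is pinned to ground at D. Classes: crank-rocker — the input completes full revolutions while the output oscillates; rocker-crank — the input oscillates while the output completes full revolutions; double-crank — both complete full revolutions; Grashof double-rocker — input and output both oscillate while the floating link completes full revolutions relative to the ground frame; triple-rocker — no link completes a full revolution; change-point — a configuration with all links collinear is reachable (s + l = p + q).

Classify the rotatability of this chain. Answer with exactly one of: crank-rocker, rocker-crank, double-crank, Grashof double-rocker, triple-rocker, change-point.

lengths: ground=12, input=3, coupler=9, output=7
sorted: s=3 (shortest), l=12 (longest), p+q=16
s + l = 15 vs p + q = 16
s + l < p + q (Grashof) with shortest = input link → crank-rocker

crank-rocker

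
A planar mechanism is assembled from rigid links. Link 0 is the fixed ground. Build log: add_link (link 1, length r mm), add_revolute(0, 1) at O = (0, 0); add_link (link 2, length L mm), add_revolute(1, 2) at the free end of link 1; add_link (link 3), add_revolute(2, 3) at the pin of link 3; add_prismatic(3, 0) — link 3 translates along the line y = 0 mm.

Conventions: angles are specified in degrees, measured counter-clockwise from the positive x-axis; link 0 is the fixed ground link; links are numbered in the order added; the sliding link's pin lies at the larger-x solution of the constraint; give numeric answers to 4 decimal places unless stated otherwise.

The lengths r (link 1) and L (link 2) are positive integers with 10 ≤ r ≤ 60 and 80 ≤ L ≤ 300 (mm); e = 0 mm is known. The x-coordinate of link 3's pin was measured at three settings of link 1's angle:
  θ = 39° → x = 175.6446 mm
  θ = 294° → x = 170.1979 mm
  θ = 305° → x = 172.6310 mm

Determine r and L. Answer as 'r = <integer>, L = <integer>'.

constraint per measurement: (x − r cos θ)² + (r sin θ − e)² = L²
subtracting the θ₁ and θ₂ equations cancels the r² and L² terms:
r = (x₁² − x₂²) / (2[(x₁cos θ₁ + e sin θ₁) − (x₂cos θ₂ + e sin θ₂)]) = 13.9998 → r = 14
L² = (x₁ − r cos θ₁)² + (r sin θ₁ − e)² = 27224.9837 → L = 165.0000 → L = 165
check at θ₃=305°: x = 172.6310 (printed 172.6310) ✓

r = 14, L = 165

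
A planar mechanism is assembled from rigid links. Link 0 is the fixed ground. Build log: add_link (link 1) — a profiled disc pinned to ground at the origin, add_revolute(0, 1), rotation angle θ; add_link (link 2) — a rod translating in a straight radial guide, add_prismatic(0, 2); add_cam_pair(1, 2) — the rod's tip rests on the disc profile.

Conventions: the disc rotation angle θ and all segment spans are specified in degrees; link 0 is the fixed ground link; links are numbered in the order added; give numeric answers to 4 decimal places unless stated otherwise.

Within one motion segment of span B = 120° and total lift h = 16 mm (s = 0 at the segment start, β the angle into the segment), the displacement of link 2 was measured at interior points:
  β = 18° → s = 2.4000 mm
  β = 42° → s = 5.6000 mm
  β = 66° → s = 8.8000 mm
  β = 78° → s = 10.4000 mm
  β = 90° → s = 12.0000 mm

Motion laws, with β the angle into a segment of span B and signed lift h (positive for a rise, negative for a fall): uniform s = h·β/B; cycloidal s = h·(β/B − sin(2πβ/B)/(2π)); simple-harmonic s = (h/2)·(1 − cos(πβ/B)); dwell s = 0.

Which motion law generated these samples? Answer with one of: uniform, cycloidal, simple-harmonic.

candidates at β/B = r: uniform s = h·r (linear in β); cycloidal s = h·(r − sin(2πr)/(2π)); simple-harmonic s = (h/2)(1 − cos(πr))
β=18°: printed 2.4000 | uniform 2.4000, cycloidal 0.3399, simple-harmonic 0.8719
β=42°: printed 5.6000 | uniform 5.6000, cycloidal 3.5399, simple-harmonic 4.3681
β=66°: printed 8.8000 | uniform 8.8000, cycloidal 9.5869, simple-harmonic 9.2515
β=78°: printed 10.4000 | uniform 10.4000, cycloidal 12.4601, simple-harmonic 11.6319
β=90°: printed 12.0000 | uniform 12.0000, cycloidal 14.5465, simple-harmonic 13.6569
only one law matches every sample → uniform

uniform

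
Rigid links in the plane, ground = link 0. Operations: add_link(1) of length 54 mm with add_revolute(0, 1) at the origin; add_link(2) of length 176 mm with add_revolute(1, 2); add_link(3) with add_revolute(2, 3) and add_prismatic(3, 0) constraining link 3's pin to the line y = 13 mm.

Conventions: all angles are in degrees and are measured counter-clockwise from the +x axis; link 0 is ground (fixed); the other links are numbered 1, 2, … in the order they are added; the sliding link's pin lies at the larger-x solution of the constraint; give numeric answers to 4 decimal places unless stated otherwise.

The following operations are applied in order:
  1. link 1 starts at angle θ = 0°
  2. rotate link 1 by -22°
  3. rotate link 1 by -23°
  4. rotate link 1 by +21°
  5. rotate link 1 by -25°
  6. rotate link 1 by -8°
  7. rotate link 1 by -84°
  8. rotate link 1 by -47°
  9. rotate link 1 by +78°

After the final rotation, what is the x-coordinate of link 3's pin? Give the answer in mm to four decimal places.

geometry: r = 54 mm, L = 176 mm, e = 13 mm; θ starts at 0°
rotate link 1 by -22°: θ ← 0° -22° = -22°
rotate link 1 by -23°: θ ← -22° -23° = -45°
rotate link 1 by +21°: θ ← -45° +21° = -24°
rotate link 1 by -25°: θ ← -24° -25° = -49°
rotate link 1 by -8°: θ ← -49° -8° = -57°
rotate link 1 by -84°: θ ← -57° -84° = -141°
rotate link 1 by -47°: θ ← -141° -47° = -188°
rotate link 1 by +78°: θ ← -188° +78° = -110°
crank pin P = (r cos θ, r sin θ) = (-18.469088, -50.743402)
h = r sin θ − e = -50.743402 − 13 = -63.743402
x = r cos θ + √(L² − h²) = -18.469088 + 164.051147 = 145.582059

145.5821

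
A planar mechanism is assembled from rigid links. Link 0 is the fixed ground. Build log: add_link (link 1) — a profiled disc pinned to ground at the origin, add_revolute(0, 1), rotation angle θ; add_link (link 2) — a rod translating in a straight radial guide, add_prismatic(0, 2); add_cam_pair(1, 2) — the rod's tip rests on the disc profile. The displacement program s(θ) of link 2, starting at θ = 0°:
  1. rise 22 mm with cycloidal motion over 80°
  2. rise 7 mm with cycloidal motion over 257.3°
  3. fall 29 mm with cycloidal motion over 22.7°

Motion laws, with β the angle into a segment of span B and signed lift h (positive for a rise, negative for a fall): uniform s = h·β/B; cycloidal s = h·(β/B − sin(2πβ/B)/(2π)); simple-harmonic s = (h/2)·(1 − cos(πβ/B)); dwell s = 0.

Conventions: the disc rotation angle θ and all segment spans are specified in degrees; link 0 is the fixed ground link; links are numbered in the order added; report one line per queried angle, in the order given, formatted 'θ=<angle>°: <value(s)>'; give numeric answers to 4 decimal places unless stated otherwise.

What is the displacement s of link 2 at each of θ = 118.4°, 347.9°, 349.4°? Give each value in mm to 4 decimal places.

seg 1 [0°–80°] cycloidal, h=22: full span → s += 22 → s = 22.0000
seg 2 [80°–337.3°] cycloidal, h=7: θ=118.4° here. β=38.4, B=257.3. 7·(0.1492 − sin(2π·0.1492)/(2π)) = 0.1465 → s = 22.1465
seg 2 [80°–337.3°] cycloidal, h=7: full span → s += 7 → s = 29.0000
seg 3 [337.3°–360°] cycloidal, h=-29: θ=347.9° here. β=10.6, B=22.7. -29·(0.4670 − sin(2π·0.4670)/(2π)) = -12.5906 → s = 16.4094
seg 3 [337.3°–360°] cycloidal, h=-29: θ=349.4° here. β=12.1, B=22.7. -29·(0.5330 − sin(2π·0.5330)/(2π)) = -16.4094 → s = 12.5906

θ=118.4°: 22.1465
θ=347.9°: 16.4094
θ=349.4°: 12.5906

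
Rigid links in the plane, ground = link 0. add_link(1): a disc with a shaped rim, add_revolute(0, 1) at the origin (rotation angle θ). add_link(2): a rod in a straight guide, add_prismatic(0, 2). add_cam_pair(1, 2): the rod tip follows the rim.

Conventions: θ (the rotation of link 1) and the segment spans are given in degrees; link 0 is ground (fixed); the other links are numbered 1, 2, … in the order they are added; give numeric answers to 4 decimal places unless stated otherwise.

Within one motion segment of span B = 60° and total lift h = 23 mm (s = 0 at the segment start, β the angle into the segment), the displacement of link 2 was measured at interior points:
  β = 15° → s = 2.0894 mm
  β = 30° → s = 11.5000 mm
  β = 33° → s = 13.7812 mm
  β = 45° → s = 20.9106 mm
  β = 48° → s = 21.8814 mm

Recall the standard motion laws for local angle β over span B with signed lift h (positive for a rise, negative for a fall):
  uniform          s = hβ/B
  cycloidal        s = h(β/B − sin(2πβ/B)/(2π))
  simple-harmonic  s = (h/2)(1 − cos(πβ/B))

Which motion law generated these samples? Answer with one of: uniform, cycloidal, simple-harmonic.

candidates at β/B = r: uniform s = h·r (linear in β); cycloidal s = h·(r − sin(2πr)/(2π)); simple-harmonic s = (h/2)(1 − cos(πr))
β=15°: printed 2.0894 | uniform 5.7500, cycloidal 2.0894, simple-harmonic 3.3683
β=30°: printed 11.5000 | uniform 11.5000, cycloidal 11.5000, simple-harmonic 11.5000
β=33°: printed 13.7812 | uniform 12.6500, cycloidal 13.7812, simple-harmonic 13.2990
β=45°: printed 20.9106 | uniform 17.2500, cycloidal 20.9106, simple-harmonic 19.6317
β=48°: printed 21.8814 | uniform 18.4000, cycloidal 21.8814, simple-harmonic 20.8037
only one law matches every sample → cycloidal

cycloidal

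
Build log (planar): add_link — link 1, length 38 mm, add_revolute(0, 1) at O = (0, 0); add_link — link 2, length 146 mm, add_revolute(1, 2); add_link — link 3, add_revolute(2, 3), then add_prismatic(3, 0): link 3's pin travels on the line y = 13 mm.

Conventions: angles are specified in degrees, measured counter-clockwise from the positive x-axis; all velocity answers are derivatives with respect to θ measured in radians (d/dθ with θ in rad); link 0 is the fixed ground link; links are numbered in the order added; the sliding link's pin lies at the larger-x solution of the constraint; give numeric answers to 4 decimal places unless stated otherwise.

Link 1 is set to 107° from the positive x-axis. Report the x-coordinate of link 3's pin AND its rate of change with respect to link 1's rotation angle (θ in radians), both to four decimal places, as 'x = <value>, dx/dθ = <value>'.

geometry: r = 38 mm, L = 146 mm, e = 13 mm
crank pin P = (r cos θ, r sin θ) = (-11.110125, 36.339581)
h = r sin θ − e = 36.339581 − 13 = 23.339581
x = r cos θ + √(L² − h²) = -11.110125 + 144.122392 = 133.012268
dx/dθ = −r sin θ − h·r cos θ/√(L² − h²) (θ in radians; h = 23.339581) = -34.540376

x = 133.0123, dx/dθ = -34.5404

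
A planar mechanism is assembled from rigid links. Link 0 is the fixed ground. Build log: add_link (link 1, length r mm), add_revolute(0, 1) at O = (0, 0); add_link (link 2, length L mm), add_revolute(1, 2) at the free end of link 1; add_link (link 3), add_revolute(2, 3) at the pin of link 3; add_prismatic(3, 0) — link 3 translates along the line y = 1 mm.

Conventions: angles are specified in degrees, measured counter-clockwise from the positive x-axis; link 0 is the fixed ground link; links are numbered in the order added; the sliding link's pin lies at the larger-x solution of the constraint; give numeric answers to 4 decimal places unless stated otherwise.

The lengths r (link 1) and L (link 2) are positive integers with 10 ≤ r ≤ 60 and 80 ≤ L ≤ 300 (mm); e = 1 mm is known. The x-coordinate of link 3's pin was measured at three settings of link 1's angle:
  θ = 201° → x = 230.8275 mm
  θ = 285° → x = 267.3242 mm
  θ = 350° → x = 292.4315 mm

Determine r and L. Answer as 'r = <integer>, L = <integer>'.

constraint per measurement: (x − r cos θ)² + (r sin θ − e)² = L²
subtracting the θ₁ and θ₂ equations cancels the r² and L² terms:
r = (x₁² − x₂²) / (2[(x₁cos θ₁ + e sin θ₁) − (x₂cos θ₂ + e sin θ₂)]) = 31.9999 → r = 32
L² = (x₁ − r cos θ₁)² + (r sin θ₁ − e)² = 68121.0166 → L = 261.0000 → L = 261
check at θ₃=350°: x = 292.4315 (printed 292.4315) ✓

r = 32, L = 261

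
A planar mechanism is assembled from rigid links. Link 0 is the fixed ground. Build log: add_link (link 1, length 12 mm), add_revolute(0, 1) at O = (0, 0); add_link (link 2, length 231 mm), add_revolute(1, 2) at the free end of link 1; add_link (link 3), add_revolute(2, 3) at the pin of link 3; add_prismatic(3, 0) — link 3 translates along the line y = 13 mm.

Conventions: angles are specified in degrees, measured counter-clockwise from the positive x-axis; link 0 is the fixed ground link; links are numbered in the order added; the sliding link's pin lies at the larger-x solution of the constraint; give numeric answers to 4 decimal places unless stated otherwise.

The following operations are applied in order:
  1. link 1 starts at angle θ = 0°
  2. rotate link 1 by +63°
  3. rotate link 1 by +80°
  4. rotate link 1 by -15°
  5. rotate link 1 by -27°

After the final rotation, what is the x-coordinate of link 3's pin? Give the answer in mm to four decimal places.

geometry: r = 12 mm, L = 231 mm, e = 13 mm; θ starts at 0°
rotate link 1 by +63°: θ ← 0° +63° = 63°
rotate link 1 by +80°: θ ← 63° +80° = 143°
rotate link 1 by -15°: θ ← 143° -15° = 128°
rotate link 1 by -27°: θ ← 128° -27° = 101°
crank pin P = (r cos θ, r sin θ) = (-2.289708, 11.779526)
h = r sin θ − e = 11.779526 − 13 = -1.220474
x = r cos θ + √(L² − h²) = -2.289708 + 230.996776 = 228.707068

228.7071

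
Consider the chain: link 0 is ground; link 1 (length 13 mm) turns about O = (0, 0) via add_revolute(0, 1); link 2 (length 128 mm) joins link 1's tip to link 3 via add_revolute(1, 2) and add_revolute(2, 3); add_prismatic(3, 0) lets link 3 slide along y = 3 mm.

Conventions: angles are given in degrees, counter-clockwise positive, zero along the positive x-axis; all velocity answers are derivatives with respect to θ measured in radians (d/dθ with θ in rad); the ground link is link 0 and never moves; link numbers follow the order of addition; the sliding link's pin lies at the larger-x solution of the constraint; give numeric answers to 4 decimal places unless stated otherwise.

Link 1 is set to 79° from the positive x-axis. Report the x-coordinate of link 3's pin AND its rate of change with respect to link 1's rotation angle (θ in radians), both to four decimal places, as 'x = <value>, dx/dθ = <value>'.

geometry: r = 13 mm, L = 128 mm, e = 3 mm
crank pin P = (r cos θ, r sin θ) = (2.480517, 12.761153)
h = r sin θ − e = 12.761153 − 3 = 9.761153
x = r cos θ + √(L² − h²) = 2.480517 + 127.627269 = 130.107786
dx/dθ = −r sin θ − h·r cos θ/√(L² − h²) (θ in radians; h = 9.761153) = -12.950868

x = 130.1078, dx/dθ = -12.9509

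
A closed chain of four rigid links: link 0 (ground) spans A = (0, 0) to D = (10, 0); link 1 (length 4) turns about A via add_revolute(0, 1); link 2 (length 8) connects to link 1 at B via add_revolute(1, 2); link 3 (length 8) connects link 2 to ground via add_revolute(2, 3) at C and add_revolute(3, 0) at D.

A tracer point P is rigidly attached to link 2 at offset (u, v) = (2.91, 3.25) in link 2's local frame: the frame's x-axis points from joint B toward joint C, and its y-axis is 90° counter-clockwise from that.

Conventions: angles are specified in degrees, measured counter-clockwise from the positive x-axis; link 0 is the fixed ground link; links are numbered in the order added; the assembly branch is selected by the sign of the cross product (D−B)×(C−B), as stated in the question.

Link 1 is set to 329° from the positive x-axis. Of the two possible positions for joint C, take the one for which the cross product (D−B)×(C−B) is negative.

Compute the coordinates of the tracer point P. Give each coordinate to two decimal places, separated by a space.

A=(0,0), D=(10.00,0)
B = A + 4.00·(cos329°, sin329°) = (3.4287, -2.0602)
|BD| = 6.8867
circle(B,8.00) ∩ circle(D,8.00): a=3.4433, h=7.2210
  candidates: C₊=(4.5542,5.8603) cross=49.729; C₋=(8.8745,-7.9204) cross=-49.729
  branch - wants cross < 0 → take C=(8.8745,-7.9204) (cross=-49.729)
ex = (C−B)/|BC| = (0.6807,-0.7325); ey = (0.7325,0.6807)
P = B + 2.91·ex + 3.25·ey = (7.7903,-1.9795)

7.79 -1.98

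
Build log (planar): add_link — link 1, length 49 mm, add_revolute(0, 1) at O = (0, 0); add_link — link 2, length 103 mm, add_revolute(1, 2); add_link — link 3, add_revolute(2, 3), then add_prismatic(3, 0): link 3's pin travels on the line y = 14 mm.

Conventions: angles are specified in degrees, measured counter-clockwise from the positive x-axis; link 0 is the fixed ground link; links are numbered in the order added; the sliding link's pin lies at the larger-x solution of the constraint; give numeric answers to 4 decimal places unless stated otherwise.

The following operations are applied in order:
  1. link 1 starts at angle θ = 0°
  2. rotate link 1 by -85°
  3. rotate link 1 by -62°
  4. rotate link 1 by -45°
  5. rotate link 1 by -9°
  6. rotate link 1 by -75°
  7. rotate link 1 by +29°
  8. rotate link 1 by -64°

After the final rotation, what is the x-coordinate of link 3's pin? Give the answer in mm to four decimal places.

geometry: r = 49 mm, L = 103 mm, e = 14 mm; θ starts at 0°
rotate link 1 by -85°: θ ← 0° -85° = -85°
rotate link 1 by -62°: θ ← -85° -62° = -147°
rotate link 1 by -45°: θ ← -147° -45° = -192°
rotate link 1 by -9°: θ ← -192° -9° = -201°
rotate link 1 by -75°: θ ← -201° -75° = -276°
rotate link 1 by +29°: θ ← -276° +29° = -247°
rotate link 1 by -64°: θ ← -247° -64° = -311°
crank pin P = (r cos θ, r sin θ) = (32.146892, 36.980769)
h = r sin θ − e = 36.980769 − 14 = 22.980769
x = r cos θ + √(L² − h²) = 32.146892 + 100.403607 = 132.550499

132.5505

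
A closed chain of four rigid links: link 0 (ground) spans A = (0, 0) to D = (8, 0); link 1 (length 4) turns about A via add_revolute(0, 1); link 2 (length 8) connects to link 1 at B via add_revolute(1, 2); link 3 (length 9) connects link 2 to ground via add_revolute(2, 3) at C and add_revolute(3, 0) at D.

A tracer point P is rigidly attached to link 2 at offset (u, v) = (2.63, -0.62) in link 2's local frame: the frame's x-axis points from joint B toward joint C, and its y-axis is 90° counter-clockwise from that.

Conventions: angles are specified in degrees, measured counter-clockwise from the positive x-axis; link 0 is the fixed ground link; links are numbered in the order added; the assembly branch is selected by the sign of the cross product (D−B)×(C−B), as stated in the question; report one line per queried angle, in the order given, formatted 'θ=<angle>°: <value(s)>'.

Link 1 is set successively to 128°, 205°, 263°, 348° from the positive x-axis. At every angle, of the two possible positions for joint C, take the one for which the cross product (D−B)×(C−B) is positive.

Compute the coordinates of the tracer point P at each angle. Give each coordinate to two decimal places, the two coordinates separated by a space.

A=(0,0), D=(8.00,0)
θ=128°: B = A + 4.00·(cos128°, sin128°) = (-2.4626, 3.1520)
θ=128°: |BD| = 10.9271
θ=128°: circle(B,8.00) ∩ circle(D,9.00): a=4.6857, h=6.4842
θ=128°:   candidates: C₊=(3.8943,8.0089) cross=70.853; C₋=(0.1534,-4.4081) cross=-70.853
θ=128°:   branch + wants cross > 0 → take C=(3.8943,8.0089) (cross=70.853)
θ=128°: ex = (C−B)/|BC| = (0.7946,0.6071); ey = (-0.6071,0.7946)
θ=128°: P = B + 2.63·ex + -0.62·ey = (0.0036,4.2561)
θ=205°: B = A + 4.00·(cos205°, sin205°) = (-3.6252, -1.6905)
θ=205°: |BD| = 11.7475
θ=205°: circle(B,8.00) ∩ circle(D,9.00): a=5.1502, h=6.1217
θ=205°:   candidates: C₊=(0.5904,5.1087) cross=71.915; C₋=(2.3523,-7.0074) cross=-71.915
θ=205°:   branch + wants cross > 0 → take C=(0.5904,5.1087) (cross=71.915)
θ=205°: ex = (C−B)/|BC| = (0.5270,0.8499); ey = (-0.8499,0.5270)
θ=205°: P = B + 2.63·ex + -0.62·ey = (-1.7124,0.2180)
θ=263°: B = A + 4.00·(cos263°, sin263°) = (-0.4875, -3.9702)
θ=263°: |BD| = 9.3701
θ=263°: circle(B,8.00) ∩ circle(D,9.00): a=3.7779, h=7.0518
θ=263°:   candidates: C₊=(-0.0533,4.0180) cross=66.076; C₋=(5.9224,-8.7569) cross=-66.076
θ=263°:   branch + wants cross > 0 → take C=(-0.0533,4.0180) (cross=66.076)
θ=263°: ex = (C−B)/|BC| = (0.0543,0.9985); ey = (-0.9985,0.0543)
θ=263°: P = B + 2.63·ex + -0.62·ey = (0.2743,-1.3777)
θ=348°: B = A + 4.00·(cos348°, sin348°) = (3.9126, -0.8316)
θ=348°: |BD| = 4.1712
θ=348°: circle(B,8.00) ∩ circle(D,9.00): a=0.0478, h=7.9999
θ=348°:   candidates: C₊=(2.3644,7.0171) cross=33.369; C₋=(5.5544,-8.6614) cross=-33.369
θ=348°:   branch + wants cross > 0 → take C=(2.3644,7.0171) (cross=33.369)
θ=348°: ex = (C−B)/|BC| = (-0.1935,0.9811); ey = (-0.9811,-0.1935)
θ=348°: P = B + 2.63·ex + -0.62·ey = (4.0119,1.8686)

θ=128°: 0.00 4.26
θ=205°: -1.71 0.22
θ=263°: 0.27 -1.38
θ=348°: 4.01 1.87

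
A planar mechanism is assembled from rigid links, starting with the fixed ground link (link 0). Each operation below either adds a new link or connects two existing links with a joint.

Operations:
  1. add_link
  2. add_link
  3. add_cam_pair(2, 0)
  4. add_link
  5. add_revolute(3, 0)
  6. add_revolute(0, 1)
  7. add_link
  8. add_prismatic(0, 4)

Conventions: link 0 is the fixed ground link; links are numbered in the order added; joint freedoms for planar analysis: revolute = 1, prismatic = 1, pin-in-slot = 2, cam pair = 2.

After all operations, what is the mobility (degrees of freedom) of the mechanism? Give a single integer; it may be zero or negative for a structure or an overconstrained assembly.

(L,J1,J2)=(1,0,0); link0 fixed
link1: (2,0,0)
link2: (3,0,0)
C 2-0 [J2]: (3,0,1)
link3: (4,0,1)
R 3-0 [J1]: (4,1,1)
R 0-1 [J1]: (4,2,1)
link4: (5,2,1)
P 0-4 [J1]: (5,3,1)
Grübler: 3·4 − 2·3 − 1 = 5

M = 5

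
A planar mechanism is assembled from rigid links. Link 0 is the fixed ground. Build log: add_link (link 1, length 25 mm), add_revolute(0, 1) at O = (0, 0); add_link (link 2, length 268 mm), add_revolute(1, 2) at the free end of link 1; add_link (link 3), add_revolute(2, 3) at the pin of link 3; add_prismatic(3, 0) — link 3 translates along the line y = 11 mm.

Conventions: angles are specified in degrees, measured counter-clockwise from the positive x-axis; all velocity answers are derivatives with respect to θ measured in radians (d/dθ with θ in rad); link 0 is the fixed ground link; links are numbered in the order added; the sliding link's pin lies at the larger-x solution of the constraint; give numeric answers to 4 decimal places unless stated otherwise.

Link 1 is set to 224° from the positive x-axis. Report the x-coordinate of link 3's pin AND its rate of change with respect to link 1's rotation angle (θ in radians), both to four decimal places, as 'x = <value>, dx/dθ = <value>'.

geometry: r = 25 mm, L = 268 mm, e = 11 mm
crank pin P = (r cos θ, r sin θ) = (-17.983495, -17.366459)
h = r sin θ − e = -17.366459 − 11 = -28.366459
x = r cos θ + √(L² − h²) = -17.983495 + 266.494548 = 248.511053
dx/dθ = −r sin θ − h·r cos θ/√(L² − h²) (θ in radians; h = -28.366459) = 15.452243

x = 248.5111, dx/dθ = 15.4522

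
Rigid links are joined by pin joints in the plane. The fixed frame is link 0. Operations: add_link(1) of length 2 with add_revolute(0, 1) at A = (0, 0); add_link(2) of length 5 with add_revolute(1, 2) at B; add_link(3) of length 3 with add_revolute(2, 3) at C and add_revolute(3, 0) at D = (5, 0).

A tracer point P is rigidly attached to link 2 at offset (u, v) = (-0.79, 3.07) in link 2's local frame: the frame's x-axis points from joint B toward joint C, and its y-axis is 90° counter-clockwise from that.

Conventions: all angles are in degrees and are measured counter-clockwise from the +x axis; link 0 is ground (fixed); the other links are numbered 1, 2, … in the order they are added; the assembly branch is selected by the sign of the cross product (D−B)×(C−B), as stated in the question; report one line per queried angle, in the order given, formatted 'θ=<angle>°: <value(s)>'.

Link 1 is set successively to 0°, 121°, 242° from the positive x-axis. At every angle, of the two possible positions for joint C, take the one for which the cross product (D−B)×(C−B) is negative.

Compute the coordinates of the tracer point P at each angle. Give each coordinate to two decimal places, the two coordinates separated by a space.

A=(0,0), D=(5.00,0)
θ=0°: B = A + 2.00·(cos0°, sin0°) = (2.0000, 0.0000)
θ=0°: |BD| = 3.0000
θ=0°: circle(B,5.00) ∩ circle(D,3.00): a=4.1667, h=2.7639
θ=0°:   candidates: C₊=(6.1667,2.7639) cross=8.292; C₋=(6.1667,-2.7639) cross=-8.292
θ=0°:   branch - wants cross < 0 → take C=(6.1667,-2.7639) (cross=-8.292)
θ=0°: ex = (C−B)/|BC| = (0.8333,-0.5528); ey = (0.5528,0.8333)
θ=0°: P = B + -0.79·ex + 3.07·ey = (3.0387,2.9950)
θ=121°: B = A + 2.00·(cos121°, sin121°) = (-1.0301, 1.7143)
θ=121°: |BD| = 6.2690
θ=121°: circle(B,5.00) ∩ circle(D,3.00): a=4.4106, h=2.3551
θ=121°:   candidates: C₊=(3.8565,2.7735) cross=14.764; C₋=(2.5684,-1.7571) cross=-14.764
θ=121°:   branch - wants cross < 0 → take C=(2.5684,-1.7571) (cross=-14.764)
θ=121°: ex = (C−B)/|BC| = (0.7197,-0.6943); ey = (0.6943,0.7197)
θ=121°: P = B + -0.79·ex + 3.07·ey = (0.5328,4.4723)
θ=242°: B = A + 2.00·(cos242°, sin242°) = (-0.9389, -1.7659)
θ=242°: |BD| = 6.1959
θ=242°: circle(B,5.00) ∩ circle(D,3.00): a=4.3891, h=2.3949
θ=242°:   candidates: C₊=(2.5856,1.7806) cross=14.839; C₋=(3.9507,-2.8105) cross=-14.839
θ=242°:   branch - wants cross < 0 → take C=(3.9507,-2.8105) (cross=-14.839)
θ=242°: ex = (C−B)/|BC| = (0.9779,-0.2089); ey = (0.2089,0.9779)
θ=242°: P = B + -0.79·ex + 3.07·ey = (-1.0701,1.4014)

θ=0°: 3.04 3.00
θ=121°: 0.53 4.47
θ=242°: -1.07 1.40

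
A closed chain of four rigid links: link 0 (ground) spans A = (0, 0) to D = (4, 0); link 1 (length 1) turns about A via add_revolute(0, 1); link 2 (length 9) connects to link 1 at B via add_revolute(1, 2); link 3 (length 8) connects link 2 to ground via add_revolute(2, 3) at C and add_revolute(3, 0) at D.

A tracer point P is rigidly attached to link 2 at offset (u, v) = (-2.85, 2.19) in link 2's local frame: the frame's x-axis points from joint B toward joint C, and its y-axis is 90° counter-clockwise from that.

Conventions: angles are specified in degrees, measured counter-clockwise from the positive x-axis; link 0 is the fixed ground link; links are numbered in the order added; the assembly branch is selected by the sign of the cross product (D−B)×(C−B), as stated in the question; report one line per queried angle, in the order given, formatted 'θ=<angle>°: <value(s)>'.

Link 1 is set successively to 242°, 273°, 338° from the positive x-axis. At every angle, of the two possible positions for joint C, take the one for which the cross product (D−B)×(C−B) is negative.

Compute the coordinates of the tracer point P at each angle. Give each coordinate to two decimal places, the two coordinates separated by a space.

A=(0,0), D=(4.00,0)
θ=242°: B = A + 1.00·(cos242°, sin242°) = (-0.4695, -0.8829)
θ=242°: |BD| = 4.5559
θ=242°: circle(B,9.00) ∩ circle(D,8.00): a=4.1437, h=7.9894
θ=242°:   candidates: C₊=(2.0472,7.7580) cross=36.398; C₋=(5.1440,-7.9178) cross=-36.398
θ=242°:   branch - wants cross < 0 → take C=(5.1440,-7.9178) (cross=-36.398)
θ=242°: ex = (C−B)/|BC| = (0.6237,-0.7816); ey = (0.7816,0.6237)
θ=242°: P = B + -2.85·ex + 2.19·ey = (-0.5353,2.7107)
θ=273°: B = A + 1.00·(cos273°, sin273°) = (0.0523, -0.9986)
θ=273°: |BD| = 4.0720
θ=273°: circle(B,9.00) ∩ circle(D,8.00): a=4.1234, h=7.9998
θ=273°:   candidates: C₊=(2.0879,7.7681) cross=32.575; C₋=(6.0117,-7.7429) cross=-32.575
θ=273°:   branch - wants cross < 0 → take C=(6.0117,-7.7429) (cross=-32.575)
θ=273°: ex = (C−B)/|BC| = (0.6622,-0.7494); ey = (0.7494,0.6622)
θ=273°: P = B + -2.85·ex + 2.19·ey = (-0.1937,2.5872)
θ=338°: B = A + 1.00·(cos338°, sin338°) = (0.9272, -0.3746)
θ=338°: |BD| = 3.0956
θ=338°: circle(B,9.00) ∩ circle(D,8.00): a=4.2936, h=7.9098
θ=338°:   candidates: C₊=(4.2321,7.9966) cross=24.485; C₋=(6.1465,-7.7067) cross=-24.485
θ=338°:   branch - wants cross < 0 → take C=(6.1465,-7.7067) (cross=-24.485)
θ=338°: ex = (C−B)/|BC| = (0.5799,-0.8147); ey = (0.8147,0.5799)
θ=338°: P = B + -2.85·ex + 2.19·ey = (1.0585,3.2172)

θ=242°: -0.54 2.71
θ=273°: -0.19 2.59
θ=338°: 1.06 3.22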